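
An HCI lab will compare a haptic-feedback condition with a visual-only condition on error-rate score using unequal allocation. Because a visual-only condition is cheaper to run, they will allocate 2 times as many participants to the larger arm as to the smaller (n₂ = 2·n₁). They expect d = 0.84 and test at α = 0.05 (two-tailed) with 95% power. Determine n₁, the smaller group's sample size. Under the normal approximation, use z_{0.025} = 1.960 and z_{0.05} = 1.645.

With allocation ratio k = n₂/n₁ = 2, Var(x̄₁−x̄₂) = σ²(1/n₁ + 1/(k·n₁)) = σ²·(k+1)/(k·n₁).
So n₁ = (1 + 1/k)·((z_{α/2} + z_β)/d)² = 1.500 × (3.605/0.84)².
n₁ = 1.500 × 18.42 = 27.6.
Round up: n₁ = 28, giving n₂ = 2 × 28 = 56.

n₁ = 28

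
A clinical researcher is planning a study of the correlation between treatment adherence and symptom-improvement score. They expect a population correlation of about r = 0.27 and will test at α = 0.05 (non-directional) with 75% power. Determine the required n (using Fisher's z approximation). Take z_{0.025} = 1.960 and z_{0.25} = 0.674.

Fisher's z: C = ½·ln((1+r)/(1−r)) = ½·ln(1.7397) = 0.2769.
n = ((z_{α/2} + z_β)/C)² + 3.
(1.960 + 0.674) / 0.2769 = 2.634 / 0.2769 = 9.512.
n = 9.512² + 3 = 90.49 + 3 = 93.5.
Round up.

n = 94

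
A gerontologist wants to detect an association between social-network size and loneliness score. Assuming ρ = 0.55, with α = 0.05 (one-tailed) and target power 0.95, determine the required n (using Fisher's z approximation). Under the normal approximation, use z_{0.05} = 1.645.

n = 32

Fisher's z: C = ½·ln((1+r)/(1−r)) = ½·ln(3.4444) = 0.6184.
n = ((z_{α} + z_β)/C)² + 3.
(1.645 + 1.645) / 0.6184 = 3.290 / 0.6184 = 5.320.
n = 5.320² + 3 = 28.30 + 3 = 31.3.
Round up.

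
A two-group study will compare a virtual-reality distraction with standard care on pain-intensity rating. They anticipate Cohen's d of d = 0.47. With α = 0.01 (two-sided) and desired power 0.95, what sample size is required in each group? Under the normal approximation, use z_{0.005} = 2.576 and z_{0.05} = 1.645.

For two independent groups with equal n: n = 2·((z_{α/2} + z_β) / d)².
z_{α/2} + z_β = 2.576 + 1.645 = 4.221.
n = 2 × (4.221 / 0.47)² = 2 × 8.981² = 2 × 80.66 = 161.3.
Round up to the next whole participant.

n = 162 per group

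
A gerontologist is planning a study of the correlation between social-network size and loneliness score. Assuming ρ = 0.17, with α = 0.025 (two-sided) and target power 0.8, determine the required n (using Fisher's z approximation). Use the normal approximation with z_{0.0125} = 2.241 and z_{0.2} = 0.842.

Fisher's z: C = ½·ln((1+r)/(1−r)) = ½·ln(1.4096) = 0.1717.
n = ((z_{α/2} + z_β)/C)² + 3.
(2.241 + 0.842) / 0.1717 = 3.083 / 0.1717 = 17.956.
n = 17.956² + 3 = 322.41 + 3 = 325.4.
Round up.

n = 326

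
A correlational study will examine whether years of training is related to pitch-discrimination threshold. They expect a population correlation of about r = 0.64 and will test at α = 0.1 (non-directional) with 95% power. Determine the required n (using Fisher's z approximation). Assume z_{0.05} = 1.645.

n = 22

Fisher's z: C = ½·ln((1+r)/(1−r)) = ½·ln(4.5556) = 0.7582.
n = ((z_{α/2} + z_β)/C)² + 3.
(1.645 + 1.645) / 0.7582 = 3.290 / 0.7582 = 4.339.
n = 4.339² + 3 = 18.83 + 3 = 21.8.
Round up.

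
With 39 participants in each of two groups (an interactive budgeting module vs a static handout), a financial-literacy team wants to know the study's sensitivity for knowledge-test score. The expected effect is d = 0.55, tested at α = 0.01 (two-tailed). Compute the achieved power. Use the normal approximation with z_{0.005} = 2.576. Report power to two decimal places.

power ≈ 0.44

For two equal groups, power = Φ(d·√(n/2) − z_{α/2}).
d·√(n/2) = 0.55 × √(39/2) = 0.55 × 4.416 = 2.429.
z_β = 2.429 − 2.576 = -0.147.
Power = Φ(-0.147) = 0.441.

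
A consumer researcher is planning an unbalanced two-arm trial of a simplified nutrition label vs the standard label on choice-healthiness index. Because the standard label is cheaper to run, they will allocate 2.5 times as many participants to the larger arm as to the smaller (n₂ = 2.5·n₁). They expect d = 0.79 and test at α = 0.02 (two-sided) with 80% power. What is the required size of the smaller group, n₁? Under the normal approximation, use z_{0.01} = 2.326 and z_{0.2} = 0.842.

With allocation ratio k = n₂/n₁ = 2.5, Var(x̄₁−x̄₂) = σ²(1/n₁ + 1/(k·n₁)) = σ²·(k+1)/(k·n₁).
So n₁ = (1 + 1/k)·((z_{α/2} + z_β)/d)² = 1.400 × (3.168/0.79)².
n₁ = 1.400 × 16.08 = 22.5.
Round up: n₁ = 23, giving n₂ = ⌈2.5 × 23⌉ = ⌈57.5⌉ = 58.

n₁ = 23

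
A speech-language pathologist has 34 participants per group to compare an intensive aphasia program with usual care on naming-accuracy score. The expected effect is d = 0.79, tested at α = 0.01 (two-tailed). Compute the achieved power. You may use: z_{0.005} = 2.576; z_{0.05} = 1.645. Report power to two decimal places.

For two equal groups, power = Φ(d·√(n/2) − z_{α/2}).
d·√(n/2) = 0.79 × √(34/2) = 0.79 × 4.123 = 3.257.
z_β = 3.257 − 2.576 = 0.681.
Power = Φ(0.681) = 0.752.

power ≈ 0.75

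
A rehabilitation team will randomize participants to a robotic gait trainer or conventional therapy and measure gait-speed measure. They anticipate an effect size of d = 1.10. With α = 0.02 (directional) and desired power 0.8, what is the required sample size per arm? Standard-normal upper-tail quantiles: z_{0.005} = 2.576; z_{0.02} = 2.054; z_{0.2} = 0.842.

n = 14 per group

For two independent groups with equal n: n = 2·((z_{α} + z_β) / d)².
z_{α} + z_β = 2.054 + 0.842 = 2.896.
n = 2 × (2.896 / 1.10)² = 2 × 2.633² = 2 × 6.93 = 13.9.
Round up to the next whole participant.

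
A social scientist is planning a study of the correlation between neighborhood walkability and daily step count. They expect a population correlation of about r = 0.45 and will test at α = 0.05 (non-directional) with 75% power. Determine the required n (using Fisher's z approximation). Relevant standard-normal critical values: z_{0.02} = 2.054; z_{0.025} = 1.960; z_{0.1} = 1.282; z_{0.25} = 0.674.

Fisher's z: C = ½·ln((1+r)/(1−r)) = ½·ln(2.6364) = 0.4847.
n = ((z_{α/2} + z_β)/C)² + 3.
(1.960 + 0.674) / 0.4847 = 2.634 / 0.4847 = 5.434.
n = 5.434² + 3 = 29.53 + 3 = 32.5.
Round up.

n = 33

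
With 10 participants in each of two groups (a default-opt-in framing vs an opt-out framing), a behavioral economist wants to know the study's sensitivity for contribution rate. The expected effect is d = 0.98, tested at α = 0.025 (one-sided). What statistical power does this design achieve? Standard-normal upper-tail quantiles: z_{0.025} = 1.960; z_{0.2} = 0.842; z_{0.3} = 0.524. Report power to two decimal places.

power ≈ 0.59

For two equal groups, power = Φ(d·√(n/2) − z_{α}).
d·√(n/2) = 0.98 × √(10/2) = 0.98 × 2.236 = 2.191.
z_β = 2.191 − 1.960 = 0.231.
Power = Φ(0.231) = 0.591.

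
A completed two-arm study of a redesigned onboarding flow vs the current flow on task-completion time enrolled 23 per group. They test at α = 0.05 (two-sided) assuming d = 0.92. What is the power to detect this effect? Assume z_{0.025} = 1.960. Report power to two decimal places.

For two equal groups, power = Φ(d·√(n/2) − z_{α/2}).
d·√(n/2) = 0.92 × √(23/2) = 0.92 × 3.391 = 3.120.
z_β = 3.120 − 1.960 = 1.160.
Power = Φ(1.160) = 0.877.

power ≈ 0.88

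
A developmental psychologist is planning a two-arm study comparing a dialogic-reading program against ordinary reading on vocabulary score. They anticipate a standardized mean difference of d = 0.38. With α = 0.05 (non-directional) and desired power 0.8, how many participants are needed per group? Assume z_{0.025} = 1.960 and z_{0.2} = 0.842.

For two independent groups with equal n: n = 2·((z_{α/2} + z_β) / d)².
z_{α/2} + z_β = 1.960 + 0.842 = 2.802.
n = 2 × (2.802 / 0.38)² = 2 × 7.374² = 2 × 54.37 = 108.7.
Round up to the next whole participant.

n = 109 per group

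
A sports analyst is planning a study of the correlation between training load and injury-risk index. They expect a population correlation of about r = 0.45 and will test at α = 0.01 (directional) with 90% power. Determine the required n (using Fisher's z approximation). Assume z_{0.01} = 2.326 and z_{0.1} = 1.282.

Fisher's z: C = ½·ln((1+r)/(1−r)) = ½·ln(2.6364) = 0.4847.
n = ((z_{α} + z_β)/C)² + 3.
(2.326 + 1.282) / 0.4847 = 3.608 / 0.4847 = 7.444.
n = 7.444² + 3 = 55.41 + 3 = 58.4.
Round up.

n = 59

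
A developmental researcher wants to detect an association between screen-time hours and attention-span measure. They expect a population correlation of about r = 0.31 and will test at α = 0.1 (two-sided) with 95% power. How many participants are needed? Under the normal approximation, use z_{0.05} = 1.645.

n = 109

Fisher's z: C = ½·ln((1+r)/(1−r)) = ½·ln(1.8986) = 0.3205.
n = ((z_{α/2} + z_β)/C)² + 3.
(1.645 + 1.645) / 0.3205 = 3.290 / 0.3205 = 10.265.
n = 10.265² + 3 = 105.37 + 3 = 108.4.
Round up.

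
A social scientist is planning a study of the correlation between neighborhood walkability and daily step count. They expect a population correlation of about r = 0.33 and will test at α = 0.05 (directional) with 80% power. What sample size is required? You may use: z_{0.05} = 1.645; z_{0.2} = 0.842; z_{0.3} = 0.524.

n = 56

Fisher's z: C = ½·ln((1+r)/(1−r)) = ½·ln(1.9851) = 0.3428.
n = ((z_{α} + z_β)/C)² + 3.
(1.645 + 0.842) / 0.3428 = 2.487 / 0.3428 = 7.255.
n = 7.255² + 3 = 52.63 + 3 = 55.6.
Round up.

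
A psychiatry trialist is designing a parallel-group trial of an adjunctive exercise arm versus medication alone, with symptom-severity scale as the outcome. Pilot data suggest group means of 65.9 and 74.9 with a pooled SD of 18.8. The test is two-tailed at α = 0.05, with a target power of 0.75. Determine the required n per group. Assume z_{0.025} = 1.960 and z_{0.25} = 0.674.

n = 61 per group

Cohen's d = |M₁ − M₂| / SD_pooled = |65.9 − 74.9| / 18.8 = 9.0 / 18.8 = 0.479.
For two independent groups with equal n: n = 2·((z_{α/2} + z_β) / d)².
z_{α/2} + z_β = 1.960 + 0.674 = 2.634.
n = 2 × (2.634 / 0.479)² = 2 × 5.499² = 2 × 30.24 = 60.5.
Round up to the next whole participant.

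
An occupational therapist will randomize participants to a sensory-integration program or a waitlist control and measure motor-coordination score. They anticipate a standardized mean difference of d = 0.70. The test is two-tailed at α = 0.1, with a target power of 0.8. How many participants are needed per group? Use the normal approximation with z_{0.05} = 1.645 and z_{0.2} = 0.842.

For two independent groups with equal n: n = 2·((z_{α/2} + z_β) / d)².
z_{α/2} + z_β = 1.645 + 0.842 = 2.487.
n = 2 × (2.487 / 0.70)² = 2 × 3.553² = 2 × 12.62 = 25.2.
Round up to the next whole participant.

n = 26 per group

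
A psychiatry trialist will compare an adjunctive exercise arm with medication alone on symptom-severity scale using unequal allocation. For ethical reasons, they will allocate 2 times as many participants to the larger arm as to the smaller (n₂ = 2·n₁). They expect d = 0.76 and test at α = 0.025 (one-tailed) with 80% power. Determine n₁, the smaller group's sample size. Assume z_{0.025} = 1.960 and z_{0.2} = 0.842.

With allocation ratio k = n₂/n₁ = 2, Var(x̄₁−x̄₂) = σ²(1/n₁ + 1/(k·n₁)) = σ²·(k+1)/(k·n₁).
So n₁ = (1 + 1/k)·((z_{α} + z_β)/d)² = 1.500 × (2.802/0.76)².
n₁ = 1.500 × 13.59 = 20.4.
Round up: n₁ = 21, giving n₂ = 2 × 21 = 42.

n₁ = 21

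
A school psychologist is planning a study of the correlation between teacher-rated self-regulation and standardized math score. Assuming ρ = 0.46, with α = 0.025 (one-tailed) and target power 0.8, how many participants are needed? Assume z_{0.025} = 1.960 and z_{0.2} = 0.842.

Fisher's z: C = ½·ln((1+r)/(1−r)) = ½·ln(2.7037) = 0.4973.
n = ((z_{α} + z_β)/C)² + 3.
(1.960 + 0.842) / 0.4973 = 2.802 / 0.4973 = 5.634.
n = 5.634² + 3 = 31.75 + 3 = 34.7.
Round up.

n = 35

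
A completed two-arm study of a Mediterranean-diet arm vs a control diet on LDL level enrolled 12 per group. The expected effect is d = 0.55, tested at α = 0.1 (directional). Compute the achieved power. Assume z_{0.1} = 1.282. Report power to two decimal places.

power ≈ 0.53

For two equal groups, power = Φ(d·√(n/2) − z_{α}).
d·√(n/2) = 0.55 × √(12/2) = 0.55 × 2.449 = 1.347.
z_β = 1.347 − 1.282 = 0.065.
Power = Φ(0.065) = 0.526.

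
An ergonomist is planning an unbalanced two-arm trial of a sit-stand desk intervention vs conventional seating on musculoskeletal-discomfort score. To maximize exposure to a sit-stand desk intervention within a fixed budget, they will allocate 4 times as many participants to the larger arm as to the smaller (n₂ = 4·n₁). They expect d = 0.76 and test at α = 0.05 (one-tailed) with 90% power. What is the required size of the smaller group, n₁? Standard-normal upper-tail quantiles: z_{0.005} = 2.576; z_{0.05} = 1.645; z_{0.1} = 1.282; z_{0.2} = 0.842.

n₁ = 19

With allocation ratio k = n₂/n₁ = 4, Var(x̄₁−x̄₂) = σ²(1/n₁ + 1/(k·n₁)) = σ²·(k+1)/(k·n₁).
So n₁ = (1 + 1/k)·((z_{α} + z_β)/d)² = 1.250 × (2.927/0.76)².
n₁ = 1.250 × 14.83 = 18.5.
Round up: n₁ = 19, giving n₂ = 4 × 19 = 76.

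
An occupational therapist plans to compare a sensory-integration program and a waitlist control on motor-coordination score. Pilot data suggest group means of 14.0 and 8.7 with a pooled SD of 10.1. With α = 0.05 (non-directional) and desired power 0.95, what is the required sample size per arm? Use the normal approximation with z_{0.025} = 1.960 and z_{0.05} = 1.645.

Cohen's d = |M₁ − M₂| / SD_pooled = |14.0 − 8.7| / 10.1 = 5.3 / 10.1 = 0.525.
For two independent groups with equal n: n = 2·((z_{α/2} + z_β) / d)².
z_{α/2} + z_β = 1.960 + 1.645 = 3.605.
n = 2 × (3.605 / 0.525)² = 2 × 6.867² = 2 × 47.15 = 94.3.
Round up to the next whole participant.

n = 95 per group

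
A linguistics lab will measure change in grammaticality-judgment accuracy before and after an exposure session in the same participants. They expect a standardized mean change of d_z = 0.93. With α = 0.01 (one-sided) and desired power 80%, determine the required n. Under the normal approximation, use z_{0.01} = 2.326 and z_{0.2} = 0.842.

n = 12 pairs

For a paired (one-sample on differences) test: n = ((z_{α} + z_β) / d)².
z_{α} + z_β = 2.326 + 0.842 = 3.168.
n = (3.168 / 0.93)² = 3.406² = 11.60.
Round up.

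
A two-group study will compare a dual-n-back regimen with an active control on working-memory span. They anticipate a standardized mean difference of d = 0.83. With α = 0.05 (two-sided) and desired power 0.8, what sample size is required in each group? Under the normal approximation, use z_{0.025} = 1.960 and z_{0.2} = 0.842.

For two independent groups with equal n: n = 2·((z_{α/2} + z_β) / d)².
z_{α/2} + z_β = 1.960 + 0.842 = 2.802.
n = 2 × (2.802 / 0.83)² = 2 × 3.376² = 2 × 11.40 = 22.8.
Round up to the next whole participant.

n = 23 per group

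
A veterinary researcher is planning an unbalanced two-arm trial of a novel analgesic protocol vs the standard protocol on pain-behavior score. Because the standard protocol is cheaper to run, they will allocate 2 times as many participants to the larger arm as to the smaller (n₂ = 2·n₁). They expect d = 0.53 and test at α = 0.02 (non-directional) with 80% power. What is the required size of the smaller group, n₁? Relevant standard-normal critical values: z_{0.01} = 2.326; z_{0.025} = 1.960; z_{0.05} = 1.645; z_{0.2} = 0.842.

With allocation ratio k = n₂/n₁ = 2, Var(x̄₁−x̄₂) = σ²(1/n₁ + 1/(k·n₁)) = σ²·(k+1)/(k·n₁).
So n₁ = (1 + 1/k)·((z_{α/2} + z_β)/d)² = 1.500 × (3.168/0.53)².
n₁ = 1.500 × 35.73 = 53.6.
Round up: n₁ = 54, giving n₂ = 2 × 54 = 108.

n₁ = 54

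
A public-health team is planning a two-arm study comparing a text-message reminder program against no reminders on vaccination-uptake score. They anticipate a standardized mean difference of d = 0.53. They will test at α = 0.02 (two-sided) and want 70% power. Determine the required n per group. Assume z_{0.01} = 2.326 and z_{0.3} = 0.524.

For two independent groups with equal n: n = 2·((z_{α/2} + z_β) / d)².
z_{α/2} + z_β = 2.326 + 0.524 = 2.850.
n = 2 × (2.850 / 0.53)² = 2 × 5.377² = 2 × 28.92 = 57.8.
Round up to the next whole participant.

n = 58 per group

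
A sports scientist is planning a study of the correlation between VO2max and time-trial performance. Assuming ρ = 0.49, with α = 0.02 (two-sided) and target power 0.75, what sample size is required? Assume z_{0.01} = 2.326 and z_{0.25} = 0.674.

Fisher's z: C = ½·ln((1+r)/(1−r)) = ½·ln(2.9216) = 0.5361.
n = ((z_{α/2} + z_β)/C)² + 3.
(2.326 + 0.674) / 0.5361 = 3.000 / 0.5361 = 5.596.
n = 5.596² + 3 = 31.31 + 3 = 34.3.
Round up.

n = 35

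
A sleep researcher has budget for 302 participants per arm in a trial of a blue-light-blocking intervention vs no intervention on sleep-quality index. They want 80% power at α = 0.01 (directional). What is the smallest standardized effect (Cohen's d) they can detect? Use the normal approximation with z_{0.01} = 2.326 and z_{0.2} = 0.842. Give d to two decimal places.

d_min ≈ 0.26

For two independent groups of n = 302 each: d_min = (z_{α} + z_β)·√(2/n).
z-sum = 2.326 + 0.842 = 3.168.
d_min = 3.168 × √(2/302) = 3.168 × 0.0814 = 0.258.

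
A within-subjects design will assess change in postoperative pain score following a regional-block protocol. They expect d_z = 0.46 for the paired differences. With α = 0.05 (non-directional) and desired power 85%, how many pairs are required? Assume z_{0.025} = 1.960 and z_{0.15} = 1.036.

For a paired (one-sample on differences) test: n = ((z_{α/2} + z_β) / d)².
z_{α/2} + z_β = 1.960 + 1.036 = 2.996.
n = (2.996 / 0.46)² = 6.513² = 42.42.
Round up.

n = 43 pairs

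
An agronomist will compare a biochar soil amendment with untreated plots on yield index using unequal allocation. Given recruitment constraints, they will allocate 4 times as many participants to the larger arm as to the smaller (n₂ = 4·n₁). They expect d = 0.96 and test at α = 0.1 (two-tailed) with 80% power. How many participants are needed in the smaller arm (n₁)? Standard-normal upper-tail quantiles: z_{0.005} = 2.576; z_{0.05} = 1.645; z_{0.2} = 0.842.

With allocation ratio k = n₂/n₁ = 4, Var(x̄₁−x̄₂) = σ²(1/n₁ + 1/(k·n₁)) = σ²·(k+1)/(k·n₁).
So n₁ = (1 + 1/k)·((z_{α/2} + z_β)/d)² = 1.250 × (2.487/0.96)².
n₁ = 1.250 × 6.71 = 8.4.
Round up: n₁ = 9, giving n₂ = 4 × 9 = 36.

n₁ = 9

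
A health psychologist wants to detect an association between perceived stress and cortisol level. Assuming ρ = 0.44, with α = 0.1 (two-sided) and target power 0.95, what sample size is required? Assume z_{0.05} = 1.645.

n = 52

Fisher's z: C = ½·ln((1+r)/(1−r)) = ½·ln(2.5714) = 0.4722.
n = ((z_{α/2} + z_β)/C)² + 3.
(1.645 + 1.645) / 0.4722 = 3.290 / 0.4722 = 6.967.
n = 6.967² + 3 = 48.54 + 3 = 51.5.
Round up.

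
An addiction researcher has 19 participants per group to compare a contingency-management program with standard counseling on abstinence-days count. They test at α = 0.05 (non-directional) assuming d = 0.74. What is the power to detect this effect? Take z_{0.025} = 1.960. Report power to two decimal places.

power ≈ 0.63

For two equal groups, power = Φ(d·√(n/2) − z_{α/2}).
d·√(n/2) = 0.74 × √(19/2) = 0.74 × 3.082 = 2.281.
z_β = 2.281 − 1.960 = 0.321.
Power = Φ(0.321) = 0.626.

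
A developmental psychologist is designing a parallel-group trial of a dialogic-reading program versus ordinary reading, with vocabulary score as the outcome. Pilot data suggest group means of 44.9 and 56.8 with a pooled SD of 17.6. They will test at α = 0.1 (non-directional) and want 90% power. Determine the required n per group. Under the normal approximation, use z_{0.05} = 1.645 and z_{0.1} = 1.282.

Cohen's d = |M₁ − M₂| / SD_pooled = |44.9 − 56.8| / 17.6 = 11.9 / 17.6 = 0.676.
For two independent groups with equal n: n = 2·((z_{α/2} + z_β) / d)².
z_{α/2} + z_β = 1.645 + 1.282 = 2.927.
n = 2 × (2.927 / 0.676)² = 2 × 4.330² = 2 × 18.75 = 37.5.
Round up to the next whole participant.

n = 38 per group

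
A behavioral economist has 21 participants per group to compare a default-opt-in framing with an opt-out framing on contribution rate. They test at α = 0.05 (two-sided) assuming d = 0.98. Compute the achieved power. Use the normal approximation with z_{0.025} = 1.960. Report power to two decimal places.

For two equal groups, power = Φ(d·√(n/2) − z_{α/2}).
d·√(n/2) = 0.98 × √(21/2) = 0.98 × 3.240 = 3.176.
z_β = 3.176 − 1.960 = 1.216.
Power = Φ(1.216) = 0.888.

power ≈ 0.89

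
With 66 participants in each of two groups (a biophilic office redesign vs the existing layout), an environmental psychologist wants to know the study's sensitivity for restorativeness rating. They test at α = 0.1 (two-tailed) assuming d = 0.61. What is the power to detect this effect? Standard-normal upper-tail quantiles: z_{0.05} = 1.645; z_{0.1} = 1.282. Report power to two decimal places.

For two equal groups, power = Φ(d·√(n/2) − z_{α/2}).
d·√(n/2) = 0.61 × √(66/2) = 0.61 × 5.745 = 3.504.
z_β = 3.504 − 1.645 = 1.859.
Power = Φ(1.859) = 0.968.

power ≈ 0.97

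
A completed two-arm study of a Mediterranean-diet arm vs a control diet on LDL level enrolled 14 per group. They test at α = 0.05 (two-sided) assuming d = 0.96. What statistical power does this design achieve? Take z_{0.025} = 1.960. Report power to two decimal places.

power ≈ 0.72

For two equal groups, power = Φ(d·√(n/2) − z_{α/2}).
d·√(n/2) = 0.96 × √(14/2) = 0.96 × 2.646 = 2.540.
z_β = 2.540 − 1.960 = 0.580.
Power = Φ(0.580) = 0.719.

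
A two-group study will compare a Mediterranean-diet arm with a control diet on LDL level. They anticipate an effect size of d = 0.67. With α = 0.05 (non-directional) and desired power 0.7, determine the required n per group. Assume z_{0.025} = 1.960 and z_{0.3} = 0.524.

For two independent groups with equal n: n = 2·((z_{α/2} + z_β) / d)².
z_{α/2} + z_β = 1.960 + 0.524 = 2.484.
n = 2 × (2.484 / 0.67)² = 2 × 3.707² = 2 × 13.75 = 27.5.
Round up to the next whole participant.

n = 28 per group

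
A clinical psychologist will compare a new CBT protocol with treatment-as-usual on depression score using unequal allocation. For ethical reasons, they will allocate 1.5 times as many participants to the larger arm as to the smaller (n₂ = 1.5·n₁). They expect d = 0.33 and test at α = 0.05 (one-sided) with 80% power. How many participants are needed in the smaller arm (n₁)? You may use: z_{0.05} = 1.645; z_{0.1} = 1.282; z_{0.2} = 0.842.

With allocation ratio k = n₂/n₁ = 1.5, Var(x̄₁−x̄₂) = σ²(1/n₁ + 1/(k·n₁)) = σ²·(k+1)/(k·n₁).
So n₁ = (1 + 1/k)·((z_{α} + z_β)/d)² = 1.667 × (2.487/0.33)².
n₁ = 1.667 × 56.80 = 94.7.
Round up: n₁ = 95, giving n₂ = ⌈1.5 × 95⌉ = ⌈142.5⌉ = 143.

n₁ = 95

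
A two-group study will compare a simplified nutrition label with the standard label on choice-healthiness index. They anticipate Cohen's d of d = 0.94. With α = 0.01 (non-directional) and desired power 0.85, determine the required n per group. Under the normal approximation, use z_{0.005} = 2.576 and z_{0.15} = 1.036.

For two independent groups with equal n: n = 2·((z_{α/2} + z_β) / d)².
z_{α/2} + z_β = 2.576 + 1.036 = 3.612.
n = 2 × (3.612 / 0.94)² = 2 × 3.843² = 2 × 14.77 = 29.5.
Round up to the next whole participant.

n = 30 per group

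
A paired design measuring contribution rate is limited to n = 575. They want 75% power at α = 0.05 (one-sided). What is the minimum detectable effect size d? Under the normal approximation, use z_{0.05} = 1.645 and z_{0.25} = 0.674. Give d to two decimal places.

d_min ≈ 0.10

For a single sample (or paired design) of n = 575: d_min = (z_{α} + z_β)/√n.
z-sum = 1.645 + 0.674 = 2.319.
d_min = 2.319 / √575 = 2.319 / 23.979 = 0.097.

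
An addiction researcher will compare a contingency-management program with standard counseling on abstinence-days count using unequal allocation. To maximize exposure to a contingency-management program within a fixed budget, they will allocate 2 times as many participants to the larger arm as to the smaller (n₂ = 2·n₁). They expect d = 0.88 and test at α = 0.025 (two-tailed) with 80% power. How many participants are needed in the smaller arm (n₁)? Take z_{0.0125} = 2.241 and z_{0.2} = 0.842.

With allocation ratio k = n₂/n₁ = 2, Var(x̄₁−x̄₂) = σ²(1/n₁ + 1/(k·n₁)) = σ²·(k+1)/(k·n₁).
So n₁ = (1 + 1/k)·((z_{α/2} + z_β)/d)² = 1.500 × (3.083/0.88)².
n₁ = 1.500 × 12.27 = 18.4.
Round up: n₁ = 19, giving n₂ = 2 × 19 = 38.

n₁ = 19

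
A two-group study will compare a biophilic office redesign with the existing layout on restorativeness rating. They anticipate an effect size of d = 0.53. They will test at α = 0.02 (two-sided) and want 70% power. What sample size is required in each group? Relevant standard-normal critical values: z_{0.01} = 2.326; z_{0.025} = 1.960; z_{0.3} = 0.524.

For two independent groups with equal n: n = 2·((z_{α/2} + z_β) / d)².
z_{α/2} + z_β = 2.326 + 0.524 = 2.850.
n = 2 × (2.850 / 0.53)² = 2 × 5.377² = 2 × 28.92 = 57.8.
Round up to the next whole participant.

n = 58 per group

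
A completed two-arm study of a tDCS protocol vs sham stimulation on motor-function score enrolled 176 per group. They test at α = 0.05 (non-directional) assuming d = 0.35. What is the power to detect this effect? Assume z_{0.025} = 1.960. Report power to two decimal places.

power ≈ 0.91

For two equal groups, power = Φ(d·√(n/2) − z_{α/2}).
d·√(n/2) = 0.35 × √(176/2) = 0.35 × 9.381 = 3.283.
z_β = 3.283 − 1.960 = 1.323.
Power = Φ(1.323) = 0.907.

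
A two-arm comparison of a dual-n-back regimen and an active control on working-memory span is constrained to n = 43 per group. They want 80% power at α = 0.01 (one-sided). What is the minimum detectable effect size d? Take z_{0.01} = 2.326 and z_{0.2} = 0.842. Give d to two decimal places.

d_min ≈ 0.68

For two independent groups of n = 43 each: d_min = (z_{α} + z_β)·√(2/n).
z-sum = 2.326 + 0.842 = 3.168.
d_min = 3.168 × √(2/43) = 3.168 × 0.2157 = 0.683.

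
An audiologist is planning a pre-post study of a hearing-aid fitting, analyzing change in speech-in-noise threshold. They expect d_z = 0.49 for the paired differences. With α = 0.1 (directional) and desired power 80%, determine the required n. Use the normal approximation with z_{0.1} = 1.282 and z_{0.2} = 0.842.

n = 19 pairs

For a paired (one-sample on differences) test: n = ((z_{α} + z_β) / d)².
z_{α} + z_β = 1.282 + 0.842 = 2.124.
n = (2.124 / 0.49)² = 4.335² = 18.79.
Round up.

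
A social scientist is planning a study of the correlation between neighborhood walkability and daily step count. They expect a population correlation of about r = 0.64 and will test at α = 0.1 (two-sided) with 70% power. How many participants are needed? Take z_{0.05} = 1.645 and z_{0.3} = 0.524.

n = 12

Fisher's z: C = ½·ln((1+r)/(1−r)) = ½·ln(4.5556) = 0.7582.
n = ((z_{α/2} + z_β)/C)² + 3.
(1.645 + 0.524) / 0.7582 = 2.169 / 0.7582 = 2.861.
n = 2.861² + 3 = 8.18 + 3 = 11.2.
Round up.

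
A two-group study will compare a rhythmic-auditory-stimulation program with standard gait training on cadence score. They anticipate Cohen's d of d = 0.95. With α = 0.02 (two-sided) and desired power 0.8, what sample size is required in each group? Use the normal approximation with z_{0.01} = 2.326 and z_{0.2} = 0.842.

n = 23 per group

For two independent groups with equal n: n = 2·((z_{α/2} + z_β) / d)².
z_{α/2} + z_β = 2.326 + 0.842 = 3.168.
n = 2 × (3.168 / 0.95)² = 2 × 3.335² = 2 × 11.12 = 22.2.
Round up to the next whole participant.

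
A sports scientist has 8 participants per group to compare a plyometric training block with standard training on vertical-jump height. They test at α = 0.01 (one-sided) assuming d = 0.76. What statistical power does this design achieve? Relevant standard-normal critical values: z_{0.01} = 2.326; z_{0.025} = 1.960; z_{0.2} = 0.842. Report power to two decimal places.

power ≈ 0.21

For two equal groups, power = Φ(d·√(n/2) − z_{α}).
d·√(n/2) = 0.76 × √(8/2) = 0.76 × 2.000 = 1.520.
z_β = 1.520 − 2.326 = -0.806.
Power = Φ(-0.806) = 0.210.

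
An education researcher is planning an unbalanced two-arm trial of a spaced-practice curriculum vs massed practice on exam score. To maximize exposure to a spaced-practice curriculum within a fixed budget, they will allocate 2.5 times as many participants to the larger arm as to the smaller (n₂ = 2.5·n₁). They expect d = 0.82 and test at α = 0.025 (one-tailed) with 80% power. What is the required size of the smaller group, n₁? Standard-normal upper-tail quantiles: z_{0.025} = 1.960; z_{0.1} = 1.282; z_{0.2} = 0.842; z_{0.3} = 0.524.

n₁ = 17

With allocation ratio k = n₂/n₁ = 2.5, Var(x̄₁−x̄₂) = σ²(1/n₁ + 1/(k·n₁)) = σ²·(k+1)/(k·n₁).
So n₁ = (1 + 1/k)·((z_{α} + z_β)/d)² = 1.400 × (2.802/0.82)².
n₁ = 1.400 × 11.68 = 16.3.
Round up: n₁ = 17, giving n₂ = ⌈2.5 × 17⌉ = ⌈42.5⌉ = 43.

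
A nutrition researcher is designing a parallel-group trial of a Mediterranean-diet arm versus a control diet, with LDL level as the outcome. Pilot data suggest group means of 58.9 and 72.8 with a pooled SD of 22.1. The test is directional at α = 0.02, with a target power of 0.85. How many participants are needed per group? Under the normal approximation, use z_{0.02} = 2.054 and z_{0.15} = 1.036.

Cohen's d = |M₁ − M₂| / SD_pooled = |58.9 − 72.8| / 22.1 = 13.9 / 22.1 = 0.629.
For two independent groups with equal n: n = 2·((z_{α} + z_β) / d)².
z_{α} + z_β = 2.054 + 1.036 = 3.090.
n = 2 × (3.090 / 0.629)² = 2 × 4.913² = 2 × 24.13 = 48.3.
Round up to the next whole participant.

n = 49 per group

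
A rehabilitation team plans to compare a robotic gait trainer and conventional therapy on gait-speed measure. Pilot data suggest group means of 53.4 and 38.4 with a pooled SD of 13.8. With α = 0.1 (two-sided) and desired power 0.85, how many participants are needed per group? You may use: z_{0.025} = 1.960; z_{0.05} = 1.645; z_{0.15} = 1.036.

n = 13 per group

Cohen's d = |M₁ − M₂| / SD_pooled = |53.4 − 38.4| / 13.8 = 15.0 / 13.8 = 1.087.
For two independent groups with equal n: n = 2·((z_{α/2} + z_β) / d)².
z_{α/2} + z_β = 1.645 + 1.036 = 2.681.
n = 2 × (2.681 / 1.087)² = 2 × 2.466² = 2 × 6.08 = 12.2.
Round up to the next whole participant.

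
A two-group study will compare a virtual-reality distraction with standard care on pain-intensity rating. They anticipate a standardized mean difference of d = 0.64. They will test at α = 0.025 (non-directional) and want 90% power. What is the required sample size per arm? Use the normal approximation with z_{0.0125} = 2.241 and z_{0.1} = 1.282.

For two independent groups with equal n: n = 2·((z_{α/2} + z_β) / d)².
z_{α/2} + z_β = 2.241 + 1.282 = 3.523.
n = 2 × (3.523 / 0.64)² = 2 × 5.505² = 2 × 30.30 = 60.6.
Round up to the next whole participant.

n = 61 per group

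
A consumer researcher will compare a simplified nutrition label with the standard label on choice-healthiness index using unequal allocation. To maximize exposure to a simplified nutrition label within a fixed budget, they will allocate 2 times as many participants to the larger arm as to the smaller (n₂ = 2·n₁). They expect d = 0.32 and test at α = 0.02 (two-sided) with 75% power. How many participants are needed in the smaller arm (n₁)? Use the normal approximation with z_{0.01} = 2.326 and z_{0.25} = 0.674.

With allocation ratio k = n₂/n₁ = 2, Var(x̄₁−x̄₂) = σ²(1/n₁ + 1/(k·n₁)) = σ²·(k+1)/(k·n₁).
So n₁ = (1 + 1/k)·((z_{α/2} + z_β)/d)² = 1.500 × (3.000/0.32)².
n₁ = 1.500 × 87.89 = 131.8.
Round up: n₁ = 132, giving n₂ = 2 × 132 = 264.

n₁ = 132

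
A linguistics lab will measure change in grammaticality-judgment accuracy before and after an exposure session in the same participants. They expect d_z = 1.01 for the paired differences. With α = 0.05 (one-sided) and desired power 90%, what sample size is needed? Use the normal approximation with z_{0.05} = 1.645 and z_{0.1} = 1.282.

n = 9 pairs

For a paired (one-sample on differences) test: n = ((z_{α} + z_β) / d)².
z_{α} + z_β = 1.645 + 1.282 = 2.927.
n = (2.927 / 1.01)² = 2.898² = 8.40.
Round up.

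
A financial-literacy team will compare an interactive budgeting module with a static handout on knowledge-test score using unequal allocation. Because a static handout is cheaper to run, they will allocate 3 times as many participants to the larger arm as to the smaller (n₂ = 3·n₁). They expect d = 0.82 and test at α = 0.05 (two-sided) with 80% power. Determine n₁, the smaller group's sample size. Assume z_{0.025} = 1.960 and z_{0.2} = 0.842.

n₁ = 16

With allocation ratio k = n₂/n₁ = 3, Var(x̄₁−x̄₂) = σ²(1/n₁ + 1/(k·n₁)) = σ²·(k+1)/(k·n₁).
So n₁ = (1 + 1/k)·((z_{α/2} + z_β)/d)² = 1.333 × (2.802/0.82)².
n₁ = 1.333 × 11.68 = 15.6.
Round up: n₁ = 16, giving n₂ = 3 × 16 = 48.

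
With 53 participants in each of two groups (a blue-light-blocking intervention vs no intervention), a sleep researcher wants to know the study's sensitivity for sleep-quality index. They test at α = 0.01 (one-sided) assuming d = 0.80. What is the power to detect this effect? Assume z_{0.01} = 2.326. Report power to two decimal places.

For two equal groups, power = Φ(d·√(n/2) − z_{α}).
d·√(n/2) = 0.80 × √(53/2) = 0.80 × 5.148 = 4.118.
z_β = 4.118 − 2.326 = 1.792.
Power = Φ(1.792) = 0.963.

power ≈ 0.96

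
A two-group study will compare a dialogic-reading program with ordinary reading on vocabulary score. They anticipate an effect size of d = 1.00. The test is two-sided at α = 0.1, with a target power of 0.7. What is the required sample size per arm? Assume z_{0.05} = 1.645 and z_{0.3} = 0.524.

For two independent groups with equal n: n = 2·((z_{α/2} + z_β) / d)².
z_{α/2} + z_β = 1.645 + 0.524 = 2.169.
n = 2 × (2.169 / 1.00)² = 2 × 2.169² = 2 × 4.70 = 9.4.
Round up to the next whole participant.

n = 10 per group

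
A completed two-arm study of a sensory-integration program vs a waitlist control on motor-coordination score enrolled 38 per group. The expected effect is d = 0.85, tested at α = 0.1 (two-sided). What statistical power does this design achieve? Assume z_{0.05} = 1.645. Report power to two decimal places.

For two equal groups, power = Φ(d·√(n/2) − z_{α/2}).
d·√(n/2) = 0.85 × √(38/2) = 0.85 × 4.359 = 3.705.
z_β = 3.705 − 1.645 = 2.060.
Power = Φ(2.060) = 0.980.

power ≈ 0.98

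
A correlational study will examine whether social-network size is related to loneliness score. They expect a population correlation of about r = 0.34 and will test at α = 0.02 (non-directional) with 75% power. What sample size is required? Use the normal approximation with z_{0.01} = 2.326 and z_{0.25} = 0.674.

n = 75

Fisher's z: C = ½·ln((1+r)/(1−r)) = ½·ln(2.0303) = 0.3541.
n = ((z_{α/2} + z_β)/C)² + 3.
(2.326 + 0.674) / 0.3541 = 3.000 / 0.3541 = 8.472.
n = 8.472² + 3 = 71.78 + 3 = 74.8.
Round up.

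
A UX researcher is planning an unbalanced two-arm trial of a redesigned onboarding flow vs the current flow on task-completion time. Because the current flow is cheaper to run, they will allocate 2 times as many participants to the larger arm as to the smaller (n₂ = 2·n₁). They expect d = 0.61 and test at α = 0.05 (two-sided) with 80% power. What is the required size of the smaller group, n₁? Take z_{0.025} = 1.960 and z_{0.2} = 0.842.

With allocation ratio k = n₂/n₁ = 2, Var(x̄₁−x̄₂) = σ²(1/n₁ + 1/(k·n₁)) = σ²·(k+1)/(k·n₁).
So n₁ = (1 + 1/k)·((z_{α/2} + z_β)/d)² = 1.500 × (2.802/0.61)².
n₁ = 1.500 × 21.10 = 31.6.
Round up: n₁ = 32, giving n₂ = 2 × 32 = 64.

n₁ = 32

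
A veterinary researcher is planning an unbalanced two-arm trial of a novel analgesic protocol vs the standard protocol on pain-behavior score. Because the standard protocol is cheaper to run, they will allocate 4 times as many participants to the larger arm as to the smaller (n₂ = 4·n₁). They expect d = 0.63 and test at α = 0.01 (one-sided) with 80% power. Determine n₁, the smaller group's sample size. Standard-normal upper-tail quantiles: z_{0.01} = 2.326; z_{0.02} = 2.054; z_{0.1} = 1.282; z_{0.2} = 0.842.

With allocation ratio k = n₂/n₁ = 4, Var(x̄₁−x̄₂) = σ²(1/n₁ + 1/(k·n₁)) = σ²·(k+1)/(k·n₁).
So n₁ = (1 + 1/k)·((z_{α} + z_β)/d)² = 1.250 × (3.168/0.63)².
n₁ = 1.250 × 25.29 = 31.6.
Round up: n₁ = 32, giving n₂ = 4 × 32 = 128.

n₁ = 32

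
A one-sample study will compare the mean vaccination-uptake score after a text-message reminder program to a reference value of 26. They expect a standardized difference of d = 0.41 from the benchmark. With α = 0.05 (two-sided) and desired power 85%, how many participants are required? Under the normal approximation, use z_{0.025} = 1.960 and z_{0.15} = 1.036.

n = 54

For a one-sample test: n = ((z_{α/2} + z_β) / d)².
z_{α/2} + z_β = 1.960 + 1.036 = 2.996.
n = (2.996 / 0.41)² = 7.307² = 53.40.
Round up.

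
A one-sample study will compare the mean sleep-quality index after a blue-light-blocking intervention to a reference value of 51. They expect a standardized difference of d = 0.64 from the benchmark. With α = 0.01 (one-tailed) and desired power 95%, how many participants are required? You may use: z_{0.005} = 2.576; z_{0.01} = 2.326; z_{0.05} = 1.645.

n = 39

For a one-sample test: n = ((z_{α} + z_β) / d)².
z_{α} + z_β = 2.326 + 1.645 = 3.971.
n = (3.971 / 0.64)² = 6.205² = 38.50.
Round up.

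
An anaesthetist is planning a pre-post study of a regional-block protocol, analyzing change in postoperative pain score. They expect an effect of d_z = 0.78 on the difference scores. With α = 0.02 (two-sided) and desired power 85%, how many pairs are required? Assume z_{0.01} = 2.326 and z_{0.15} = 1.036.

n = 19 pairs

For a paired (one-sample on differences) test: n = ((z_{α/2} + z_β) / d)².
z_{α/2} + z_β = 2.326 + 1.036 = 3.362.
n = (3.362 / 0.78)² = 4.310² = 18.58.
Round up.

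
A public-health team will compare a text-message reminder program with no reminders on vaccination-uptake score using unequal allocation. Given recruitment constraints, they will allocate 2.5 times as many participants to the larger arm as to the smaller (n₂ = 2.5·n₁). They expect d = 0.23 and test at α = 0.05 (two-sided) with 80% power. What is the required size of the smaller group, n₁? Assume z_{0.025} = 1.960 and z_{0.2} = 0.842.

With allocation ratio k = n₂/n₁ = 2.5, Var(x̄₁−x̄₂) = σ²(1/n₁ + 1/(k·n₁)) = σ²·(k+1)/(k·n₁).
So n₁ = (1 + 1/k)·((z_{α/2} + z_β)/d)² = 1.400 × (2.802/0.23)².
n₁ = 1.400 × 148.42 = 207.8.
Round up: n₁ = 208, giving n₂ = 2.5 × 208 = 520.

n₁ = 208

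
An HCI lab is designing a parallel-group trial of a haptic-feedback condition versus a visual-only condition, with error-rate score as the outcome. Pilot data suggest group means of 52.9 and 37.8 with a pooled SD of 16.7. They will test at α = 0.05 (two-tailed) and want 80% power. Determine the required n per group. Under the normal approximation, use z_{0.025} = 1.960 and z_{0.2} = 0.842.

n = 20 per group

Cohen's d = |M₁ − M₂| / SD_pooled = |52.9 − 37.8| / 16.7 = 15.1 / 16.7 = 0.904.
For two independent groups with equal n: n = 2·((z_{α/2} + z_β) / d)².
z_{α/2} + z_β = 1.960 + 0.842 = 2.802.
n = 2 × (2.802 / 0.904)² = 2 × 3.100² = 2 × 9.61 = 19.2.
Round up to the next whole participant.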